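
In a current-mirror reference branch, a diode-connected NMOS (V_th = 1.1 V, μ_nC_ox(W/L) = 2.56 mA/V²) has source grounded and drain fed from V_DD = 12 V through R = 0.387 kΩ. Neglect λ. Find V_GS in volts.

V_GS = 4.89 V

With gate tied to drain, V_GS = V_DS ≥ V_GS − V_th, so the device is in saturation.
KCL at the drain: ½ k_n (V_GS − V_th)² = (V_DD − V_GS)/R.
Let x = V_GS − 1.1. Then 0.495 x² + x − 10.9 = 0, giving x = 3.79 V (positive root), so V_GS = 4.89 V.
I_D = (V_DD − V_GS)/R = (12 − 4.89) / 0.387 = 18.4 mA.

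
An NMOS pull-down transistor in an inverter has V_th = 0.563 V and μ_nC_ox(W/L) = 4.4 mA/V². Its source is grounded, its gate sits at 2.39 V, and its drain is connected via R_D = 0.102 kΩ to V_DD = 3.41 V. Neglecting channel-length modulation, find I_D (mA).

V_GS = V_G = 2.39 V, so V_ov = 2.39 − 0.563 = 1.83 V.
Assume saturation: I_D = ½ k_n V_ov² = 0.5 × 4.4 × 1.83² = 7.34 mA, giving V_DS = V_DD − I_D R_D = 3.41 − 7.34 × 0.102 = 2.66 V.
V_DS = 2.66 V ≥ V_ov = 1.83 V, confirming saturation.

I_D = 7.34 mA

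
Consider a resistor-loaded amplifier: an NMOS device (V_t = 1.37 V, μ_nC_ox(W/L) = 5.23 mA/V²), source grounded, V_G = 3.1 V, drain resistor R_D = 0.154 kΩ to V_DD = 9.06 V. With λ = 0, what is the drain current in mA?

V_GS = V_G = 3.1 V, so V_ov = 3.1 − 1.37 = 1.73 V.
Assume saturation: I_D = ½ k_n V_ov² = 0.5 × 5.23 × 1.73² = 7.83 mA, giving V_DS = V_DD − I_D R_D = 9.06 − 7.83 × 0.154 = 7.85 V.
V_DS = 7.85 V ≥ V_ov = 1.73 V, confirming saturation.

I_D = 7.83 mA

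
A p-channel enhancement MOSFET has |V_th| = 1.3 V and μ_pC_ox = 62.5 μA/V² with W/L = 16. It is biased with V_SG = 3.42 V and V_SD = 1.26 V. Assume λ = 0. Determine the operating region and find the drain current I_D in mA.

k_p = μ_pC_ox · (W/L) = 1 mA/V².
V_ov = V_SG − |V_th| = 3.42 − 1.3 = 2.12 V.
Since V_SD = 1.26 V < V_ov = 2.12 V, the device is in the triode region.
I_D = k_p [V_ov · V_SD − ½ V_SD²] = 1 × [2.12 × 1.26 − 0.5 × 1.26²] = 1.88 mA.

Triode; I_D = 1.88 mA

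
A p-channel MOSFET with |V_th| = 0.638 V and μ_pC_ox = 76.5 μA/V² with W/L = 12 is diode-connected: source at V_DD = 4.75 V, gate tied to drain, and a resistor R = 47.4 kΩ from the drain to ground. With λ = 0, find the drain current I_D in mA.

I_D = 0.0781 mA

With gate tied to drain, V_SG = V_SD ≥ V_SG − |V_th|, so the device is in saturation.
k_p = μ_pC_ox · (W/L) = 0.918 mA/V².
KCL at the drain: ½ k_p (V_SG − |V_th|)² = (V_DD − V_SG)/R.
Let x = V_SG − 0.638. Then 21.8 x² + x − 4.112 = 0, giving x = 0.412 V (positive root), so V_SG = 1.05 V.
I_D = (V_DD − V_SG)/R = (4.75 − 1.05) / 47.4 = 0.0781 mA.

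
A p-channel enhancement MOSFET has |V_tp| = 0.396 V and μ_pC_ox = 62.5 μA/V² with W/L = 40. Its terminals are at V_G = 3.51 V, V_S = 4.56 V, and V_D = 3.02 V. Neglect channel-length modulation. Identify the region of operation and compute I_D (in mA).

V_SG = V_S − V_G = 4.56 − 3.51 = 1.05 V; V_SD = V_S − V_D = 4.56 − 3.02 = 1.54 V.
k_p = μ_pC_ox · (W/L) = 2.5 mA/V².
V_ov = V_SG − |V_tp| = 1.05 − 0.396 = 0.654 V.
Since V_SD = 1.54 V ≥ V_ov = 0.654 V, the device is in saturation.
I_D = ½ k_p V_ov² = 0.5 × 2.5 × 0.654² = 0.535 mA.

Saturation; I_D = 0.535 mA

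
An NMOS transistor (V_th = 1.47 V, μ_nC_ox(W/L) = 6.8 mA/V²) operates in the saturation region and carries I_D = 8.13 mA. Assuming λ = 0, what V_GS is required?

In saturation I_D = ½ k_n (V_GS − V_th)², so V_GS − V_th = √(2 I_D / k_n) = √(2 × 8.13 / 6.8) = 1.55 V.
V_GS = 1.47 + 1.55 = 3.02 V.

V_GS = 3.02 V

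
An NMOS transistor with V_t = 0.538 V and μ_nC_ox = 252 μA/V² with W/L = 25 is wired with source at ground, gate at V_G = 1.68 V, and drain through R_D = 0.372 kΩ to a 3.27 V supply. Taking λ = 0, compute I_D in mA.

V_GS = V_G = 1.68 V, so V_ov = 1.68 − 0.538 = 1.14 V.
k_n = μ_nC_ox · (W/L) = 6.3 mA/V².
Assume saturation: I_D = ½ k_n V_ov² = 0.5 × 6.3 × 1.14² = 4.11 mA, giving V_DS = V_DD − I_D R_D = 3.27 − 4.11 × 0.372 = 1.74 V.
V_DS = 1.74 V ≥ V_ov = 1.14 V, confirming saturation.

I_D = 4.11 mA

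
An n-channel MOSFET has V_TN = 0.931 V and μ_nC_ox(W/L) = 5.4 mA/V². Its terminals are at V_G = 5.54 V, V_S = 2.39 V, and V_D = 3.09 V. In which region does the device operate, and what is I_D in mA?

Triode; I_D = 7.06 mA

V_GS = V_G − V_S = 5.54 − 2.39 = 3.15 V; V_DS = V_D − V_S = 3.09 − 2.39 = 0.7 V.
V_ov = V_GS − V_TN = 3.15 − 0.931 = 2.22 V.
Since V_DS = 0.7 V < V_ov = 2.22 V, the device is in the triode region.
I_D = k_n [V_ov · V_DS − ½ V_DS²] = 5.4 × [2.22 × 0.7 − 0.5 × 0.7²] = 7.06 mA.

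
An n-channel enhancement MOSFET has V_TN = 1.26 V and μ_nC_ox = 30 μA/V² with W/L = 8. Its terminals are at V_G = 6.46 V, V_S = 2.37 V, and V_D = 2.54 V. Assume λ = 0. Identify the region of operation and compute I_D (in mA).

Triode; I_D = 0.112 mA

V_GS = V_G − V_S = 6.46 − 2.37 = 4.09 V; V_DS = V_D − V_S = 2.54 − 2.37 = 0.17 V.
k_n = μ_nC_ox · (W/L) = 0.24 mA/V².
V_ov = V_GS − V_TN = 4.09 − 1.26 = 2.83 V.
Since V_DS = 0.17 V < V_ov = 2.83 V, the device is in the triode region.
I_D = k_n [V_ov · V_DS − ½ V_DS²] = 0.24 × [2.83 × 0.17 − 0.5 × 0.17²] = 0.112 mA.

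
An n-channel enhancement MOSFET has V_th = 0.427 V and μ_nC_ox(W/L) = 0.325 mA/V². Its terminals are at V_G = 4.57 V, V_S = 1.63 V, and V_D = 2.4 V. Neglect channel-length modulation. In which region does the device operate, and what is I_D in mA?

V_GS = V_G − V_S = 4.57 − 1.63 = 2.94 V; V_DS = V_D − V_S = 2.4 − 1.63 = 0.77 V.
V_ov = V_GS − V_th = 2.94 − 0.427 = 2.51 V.
Since V_DS = 0.77 V < V_ov = 2.51 V, the device is in the triode region.
I_D = k_n [V_ov · V_DS − ½ V_DS²] = 0.325 × [2.51 × 0.77 − 0.5 × 0.77²] = 0.533 mA.

Triode; I_D = 0.533 mA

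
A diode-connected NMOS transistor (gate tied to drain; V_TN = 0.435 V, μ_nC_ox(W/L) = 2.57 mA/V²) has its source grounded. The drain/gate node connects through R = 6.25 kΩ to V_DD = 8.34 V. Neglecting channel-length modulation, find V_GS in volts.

V_GS = 1.37 V

With gate tied to drain, V_GS = V_DS ≥ V_GS − V_TN, so the device is in saturation.
KCL at the drain: ½ k_n (V_GS − V_TN)² = (V_DD − V_GS)/R.
Let x = V_GS − 0.435. Then 8.03 x² + x − 7.905 = 0, giving x = 0.932 V (positive root), so V_GS = 1.37 V.
I_D = (V_DD − V_GS)/R = (8.34 − 1.37) / 6.25 = 1.12 mA.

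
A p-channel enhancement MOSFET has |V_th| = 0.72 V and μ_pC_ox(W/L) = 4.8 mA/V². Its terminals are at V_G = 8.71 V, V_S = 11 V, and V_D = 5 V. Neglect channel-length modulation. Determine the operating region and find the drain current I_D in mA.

V_SG = V_S − V_G = 11 − 8.71 = 2.29 V; V_SD = V_S − V_D = 11 − 5 = 6 V.
V_ov = V_SG − |V_th| = 2.29 − 0.72 = 1.57 V.
Since V_SD = 6 V ≥ V_ov = 1.57 V, the device is in saturation.
I_D = ½ k_p V_ov² = 0.5 × 4.8 × 1.57² = 5.92 mA.

Saturation; I_D = 5.92 mA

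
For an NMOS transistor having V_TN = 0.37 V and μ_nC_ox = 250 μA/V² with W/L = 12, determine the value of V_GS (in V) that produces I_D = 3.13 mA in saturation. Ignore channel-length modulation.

k_n = μ_nC_ox · (W/L) = 3 mA/V².
In saturation I_D = ½ k_n (V_GS − V_TN)², so V_GS − V_TN = √(2 I_D / k_n) = √(2 × 3.13 / 3) = 1.44 V.
V_GS = 0.37 + 1.44 = 1.81 V.

V_GS = 1.81 V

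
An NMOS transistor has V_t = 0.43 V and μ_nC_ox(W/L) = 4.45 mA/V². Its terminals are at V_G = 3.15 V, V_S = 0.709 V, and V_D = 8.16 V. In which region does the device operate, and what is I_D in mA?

Saturation; I_D = 9.00 mA

V_GS = V_G − V_S = 3.15 − 0.709 = 2.44 V; V_DS = V_D − V_S = 8.16 − 0.709 = 7.45 V.
V_ov = V_GS − V_t = 2.44 − 0.43 = 2.01 V.
Since V_DS = 7.45 V ≥ V_ov = 2.01 V, the device is in saturation.
I_D = ½ k_n V_ov² = 0.5 × 4.45 × 2.01² = 9 mA.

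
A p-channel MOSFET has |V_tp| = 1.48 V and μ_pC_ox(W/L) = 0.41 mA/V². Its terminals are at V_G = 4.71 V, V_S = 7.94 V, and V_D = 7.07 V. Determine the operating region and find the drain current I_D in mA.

Triode; I_D = 0.469 mA

V_SG = V_S − V_G = 7.94 − 4.71 = 3.23 V; V_SD = V_S − V_D = 7.94 − 7.07 = 0.87 V.
V_ov = V_SG − |V_tp| = 3.23 − 1.48 = 1.75 V.
Since V_SD = 0.87 V < V_ov = 1.75 V, the device is in the triode region.
I_D = k_p [V_ov · V_SD − ½ V_SD²] = 0.41 × [1.75 × 0.87 − 0.5 × 0.87²] = 0.469 mA.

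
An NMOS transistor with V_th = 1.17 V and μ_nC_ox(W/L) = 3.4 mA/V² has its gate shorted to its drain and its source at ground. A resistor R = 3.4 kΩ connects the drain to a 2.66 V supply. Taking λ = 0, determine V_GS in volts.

With gate tied to drain, V_GS = V_DS ≥ V_GS − V_th, so the device is in saturation.
KCL at the drain: ½ k_n (V_GS − V_th)² = (V_DD − V_GS)/R.
Let x = V_GS − 1.17. Then 5.78 x² + x − 1.49 = 0, giving x = 0.429 V (positive root), so V_GS = 1.6 V.
I_D = (V_DD − V_GS)/R = (2.66 − 1.6) / 3.4 = 0.312 mA.

V_GS = 1.60 V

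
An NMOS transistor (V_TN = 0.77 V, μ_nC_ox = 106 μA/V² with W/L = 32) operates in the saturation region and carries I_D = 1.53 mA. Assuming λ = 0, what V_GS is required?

k_n = μ_nC_ox · (W/L) = 3.392 mA/V².
In saturation I_D = ½ k_n (V_GS − V_TN)², so V_GS − V_TN = √(2 I_D / k_n) = √(2 × 1.53 / 3.392) = 0.95 V.
V_GS = 0.77 + 0.95 = 1.72 V.

V_GS = 1.72 V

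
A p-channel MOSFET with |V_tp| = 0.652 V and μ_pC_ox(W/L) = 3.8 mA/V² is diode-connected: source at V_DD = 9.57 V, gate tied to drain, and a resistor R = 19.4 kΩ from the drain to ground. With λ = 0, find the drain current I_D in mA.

With gate tied to drain, V_SG = V_SD ≥ V_SG − |V_tp|, so the device is in saturation.
KCL at the drain: ½ k_p (V_SG − |V_tp|)² = (V_DD − V_SG)/R.
Let x = V_SG − 0.652. Then 36.9 x² + x − 8.918 = 0, giving x = 0.478 V (positive root), so V_SG = 1.13 V.
I_D = (V_DD − V_SG)/R = (9.57 − 1.13) / 19.4 = 0.435 mA.

I_D = 0.435 mA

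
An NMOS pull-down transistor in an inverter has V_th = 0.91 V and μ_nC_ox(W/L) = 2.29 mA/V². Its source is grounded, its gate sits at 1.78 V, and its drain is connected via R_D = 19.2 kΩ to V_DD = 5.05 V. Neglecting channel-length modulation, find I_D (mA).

I_D = 0.256 mA

V_GS = V_G = 1.78 V, so V_ov = 1.78 − 0.91 = 0.87 V.
Assume saturation: I_D = ½ k_n V_ov² = 0.5 × 2.29 × 0.87² = 0.867 mA, giving V_DS = V_DD − I_D R_D = 5.05 − 0.867 × 19.2 = -11.6 V.
But -11.6 V < V_ov = 0.87 V, so the device is actually in triode.
In triode I_D = k_n[V_ov V_DS − ½ V_DS²] and I_D = (V_DD − V_DS)/R_D. Equating: 22 V_DS² − 39.25 V_DS + 5.05 = 0, giving V_DS = 0.14 V (the root below V_ov).
I_D = (5.05 − 0.14) / 19.2 = 0.256 mA.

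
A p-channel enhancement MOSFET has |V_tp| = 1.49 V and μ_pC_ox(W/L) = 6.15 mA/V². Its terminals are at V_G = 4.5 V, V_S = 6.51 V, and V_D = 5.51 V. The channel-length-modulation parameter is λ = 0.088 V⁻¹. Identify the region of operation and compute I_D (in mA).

Saturation; I_D = 0.905 mA

V_SG = V_S − V_G = 6.51 − 4.5 = 2.01 V; V_SD = V_S − V_D = 6.51 − 5.51 = 1 V.
V_ov = V_SG − |V_tp| = 2.01 − 1.49 = 0.52 V.
Since V_SD = 1 V ≥ V_ov = 0.52 V, the device is in saturation.
I_D = ½ k_p V_ov² (1 + λ V_SD) = 0.5 × 6.15 × 0.52² × (1 + 0.088 × 1) = 0.905 mA.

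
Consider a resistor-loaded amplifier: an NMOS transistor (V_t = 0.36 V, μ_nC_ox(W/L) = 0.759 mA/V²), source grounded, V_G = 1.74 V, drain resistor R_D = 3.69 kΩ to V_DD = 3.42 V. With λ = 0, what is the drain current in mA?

I_D = 0.662 mA

V_GS = V_G = 1.74 V, so V_ov = 1.74 − 0.36 = 1.38 V.
Assume saturation: I_D = ½ k_n V_ov² = 0.5 × 0.759 × 1.38² = 0.723 mA, giving V_DS = V_DD − I_D R_D = 3.42 − 0.723 × 3.69 = 0.753 V.
But 0.753 V < V_ov = 1.38 V, so the device is actually in triode.
In triode I_D = k_n[V_ov V_DS − ½ V_DS²] and I_D = (V_DD − V_DS)/R_D. Equating: 1.4 V_DS² − 4.865 V_DS + 3.42 = 0, giving V_DS = 0.979 V (the root below V_ov).
I_D = (3.42 − 0.979) / 3.69 = 0.662 mA.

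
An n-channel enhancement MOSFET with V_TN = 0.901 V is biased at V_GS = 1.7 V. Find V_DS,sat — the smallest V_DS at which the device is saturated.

V_DS,sat = 0.799 V

The boundary between triode and saturation is V_DS = V_GS − V_TN = V_ov.
V_ov = 1.7 − 0.901 = 0.799 V.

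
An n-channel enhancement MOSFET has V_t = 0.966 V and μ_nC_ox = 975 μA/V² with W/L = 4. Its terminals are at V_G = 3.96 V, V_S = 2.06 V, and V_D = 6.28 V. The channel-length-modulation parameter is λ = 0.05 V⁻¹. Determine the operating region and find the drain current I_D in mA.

V_GS = V_G − V_S = 3.96 − 2.06 = 1.9 V; V_DS = V_D − V_S = 6.28 − 2.06 = 4.22 V.
k_n = μ_nC_ox · (W/L) = 3.9 mA/V².
V_ov = V_GS − V_t = 1.9 − 0.966 = 0.934 V.
Since V_DS = 4.22 V ≥ V_ov = 0.934 V, the device is in saturation.
I_D = ½ k_n V_ov² (1 + λ V_DS) = 0.5 × 3.9 × 0.934² × (1 + 0.05 × 4.22) = 2.06 mA.

Saturation; I_D = 2.06 mA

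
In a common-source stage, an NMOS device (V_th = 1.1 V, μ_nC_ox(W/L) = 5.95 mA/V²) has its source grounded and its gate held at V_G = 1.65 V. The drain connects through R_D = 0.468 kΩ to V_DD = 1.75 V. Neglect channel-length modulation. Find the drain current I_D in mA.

V_GS = V_G = 1.65 V, so V_ov = 1.65 − 1.1 = 0.55 V.
Assume saturation: I_D = ½ k_n V_ov² = 0.5 × 5.95 × 0.55² = 0.9 mA, giving V_DS = V_DD − I_D R_D = 1.75 − 0.9 × 0.468 = 1.33 V.
V_DS = 1.33 V ≥ V_ov = 0.55 V, confirming saturation.

I_D = 0.900 mA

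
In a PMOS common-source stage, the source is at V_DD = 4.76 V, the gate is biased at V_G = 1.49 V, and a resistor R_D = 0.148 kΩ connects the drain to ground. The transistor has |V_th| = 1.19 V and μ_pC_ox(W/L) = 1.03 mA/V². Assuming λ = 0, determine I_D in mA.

I_D = 2.23 mA

V_SG = V_DD − V_G = 4.76 − 1.49 = 3.27 V, so V_ov = 3.27 − 1.19 = 2.08 V.
Assume saturation: I_D = ½ k_p V_ov² = 0.5 × 1.03 × 2.08² = 2.23 mA, giving V_SD = V_DD − I_D R_D = 4.76 − 2.23 × 0.148 = 4.43 V.
V_SD = 4.43 V ≥ V_ov = 2.08 V, confirming saturation.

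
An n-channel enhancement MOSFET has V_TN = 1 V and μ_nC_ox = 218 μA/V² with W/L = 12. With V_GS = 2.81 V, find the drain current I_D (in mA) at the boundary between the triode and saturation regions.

At the boundary V_DS = V_ov = V_GS − V_TN = 2.81 − 1 = 1.81 V.
k_n = μ_nC_ox · (W/L) = 2.616 mA/V².
I_D = ½ k_n V_ov² = 0.5 × 2.616 × 1.81² = 4.29 mA.

I_D = 4.29 mA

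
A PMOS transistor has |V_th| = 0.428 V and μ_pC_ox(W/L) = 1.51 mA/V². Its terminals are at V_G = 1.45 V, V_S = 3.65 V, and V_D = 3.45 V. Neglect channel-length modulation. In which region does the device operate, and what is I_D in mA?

Triode; I_D = 0.505 mA

V_SG = V_S − V_G = 3.65 − 1.45 = 2.2 V; V_SD = V_S − V_D = 3.65 − 3.45 = 0.2 V.
V_ov = V_SG − |V_th| = 2.2 − 0.428 = 1.77 V.
Since V_SD = 0.2 V < V_ov = 1.77 V, the device is in the triode region.
I_D = k_p [V_ov · V_SD − ½ V_SD²] = 1.51 × [1.77 × 0.2 − 0.5 × 0.2²] = 0.505 mA.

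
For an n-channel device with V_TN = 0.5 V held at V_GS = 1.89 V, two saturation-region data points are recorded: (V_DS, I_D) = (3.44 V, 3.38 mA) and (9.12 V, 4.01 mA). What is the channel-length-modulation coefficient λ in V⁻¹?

With V_GS fixed, I_D ∝ (1 + λ V_DS) in saturation, so I_D2/I_D1 = (1 + λ V_DS2)/(1 + λ V_DS1).
4.01/3.38 = 1.186 = (1 + 9.12 λ)/(1 + 3.44 λ).
Solving: λ (I_D1 V_DS2 − I_D2 V_DS1) = I_D2 − I_D1, so λ = (4.01 − 3.38) / (3.38 × 9.12 − 4.01 × 3.44) = 0.63 / 17 = 0.037 V⁻¹.

λ = 0.0370 V⁻¹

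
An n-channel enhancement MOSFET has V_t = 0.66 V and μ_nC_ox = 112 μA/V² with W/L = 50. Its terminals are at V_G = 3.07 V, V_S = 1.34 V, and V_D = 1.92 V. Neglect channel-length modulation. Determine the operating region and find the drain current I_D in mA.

Triode; I_D = 2.53 mA

V_GS = V_G − V_S = 3.07 − 1.34 = 1.73 V; V_DS = V_D − V_S = 1.92 − 1.34 = 0.58 V.
k_n = μ_nC_ox · (W/L) = 5.6 mA/V².
V_ov = V_GS − V_t = 1.73 − 0.66 = 1.07 V.
Since V_DS = 0.58 V < V_ov = 1.07 V, the device is in the triode region.
I_D = k_n [V_ov · V_DS − ½ V_DS²] = 5.6 × [1.07 × 0.58 − 0.5 × 0.58²] = 2.53 mA.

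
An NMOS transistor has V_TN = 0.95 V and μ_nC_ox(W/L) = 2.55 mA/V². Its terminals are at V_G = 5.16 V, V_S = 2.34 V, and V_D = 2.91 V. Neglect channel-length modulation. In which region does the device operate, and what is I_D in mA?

V_GS = V_G − V_S = 5.16 − 2.34 = 2.82 V; V_DS = V_D − V_S = 2.91 − 2.34 = 0.57 V.
V_ov = V_GS − V_TN = 2.82 − 0.95 = 1.87 V.
Since V_DS = 0.57 V < V_ov = 1.87 V, the device is in the triode region.
I_D = k_n [V_ov · V_DS − ½ V_DS²] = 2.55 × [1.87 × 0.57 − 0.5 × 0.57²] = 2.3 mA.

Triode; I_D = 2.30 mA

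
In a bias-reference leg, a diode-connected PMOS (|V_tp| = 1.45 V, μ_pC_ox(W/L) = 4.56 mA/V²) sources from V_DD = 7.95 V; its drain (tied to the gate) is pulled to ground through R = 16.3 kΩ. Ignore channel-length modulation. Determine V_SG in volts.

With gate tied to drain, V_SG = V_SD ≥ V_SG − |V_tp|, so the device is in saturation.
KCL at the drain: ½ k_p (V_SG − |V_tp|)² = (V_DD − V_SG)/R.
Let x = V_SG − 1.45. Then 37.2 x² + x − 6.5 = 0, giving x = 0.405 V (positive root), so V_SG = 1.85 V.
I_D = (V_DD − V_SG)/R = (7.95 − 1.85) / 16.3 = 0.374 mA.

V_SG = 1.85 V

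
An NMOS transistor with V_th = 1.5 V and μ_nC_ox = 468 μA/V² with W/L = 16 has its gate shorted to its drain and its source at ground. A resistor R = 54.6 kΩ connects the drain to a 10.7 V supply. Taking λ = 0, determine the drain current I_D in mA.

I_D = 0.165 mA

With gate tied to drain, V_GS = V_DS ≥ V_GS − V_th, so the device is in saturation.
k_n = μ_nC_ox · (W/L) = 7.488 mA/V².
KCL at the drain: ½ k_n (V_GS − V_th)² = (V_DD − V_GS)/R.
Let x = V_GS − 1.5. Then 204 x² + x − 9.2 = 0, giving x = 0.21 V (positive root), so V_GS = 1.71 V.
I_D = (V_DD − V_GS)/R = (10.7 − 1.71) / 54.6 = 0.165 mA.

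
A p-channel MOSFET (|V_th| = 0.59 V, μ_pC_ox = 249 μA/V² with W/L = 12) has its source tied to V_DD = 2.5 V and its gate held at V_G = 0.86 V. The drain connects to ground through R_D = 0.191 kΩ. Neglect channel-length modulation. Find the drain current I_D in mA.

V_SG = V_DD − V_G = 2.5 − 0.86 = 1.64 V, so V_ov = 1.64 − 0.59 = 1.05 V.
k_p = μ_pC_ox · (W/L) = 2.988 mA/V².
Assume saturation: I_D = ½ k_p V_ov² = 0.5 × 2.988 × 1.05² = 1.65 mA, giving V_SD = V_DD − I_D R_D = 2.5 − 1.65 × 0.191 = 2.19 V.
V_SD = 2.19 V ≥ V_ov = 1.05 V, confirming saturation.

I_D = 1.65 mA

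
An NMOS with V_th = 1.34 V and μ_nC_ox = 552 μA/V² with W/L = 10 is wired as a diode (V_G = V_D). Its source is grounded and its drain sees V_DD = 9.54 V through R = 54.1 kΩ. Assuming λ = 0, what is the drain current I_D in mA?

I_D = 0.147 mA

With gate tied to drain, V_GS = V_DS ≥ V_GS − V_th, so the device is in saturation.
k_n = μ_nC_ox · (W/L) = 5.52 mA/V².
KCL at the drain: ½ k_n (V_GS − V_th)² = (V_DD − V_GS)/R.
Let x = V_GS − 1.34. Then 149 x² + x − 8.2 = 0, giving x = 0.231 V (positive root), so V_GS = 1.57 V.
I_D = (V_DD − V_GS)/R = (9.54 − 1.57) / 54.1 = 0.147 mA.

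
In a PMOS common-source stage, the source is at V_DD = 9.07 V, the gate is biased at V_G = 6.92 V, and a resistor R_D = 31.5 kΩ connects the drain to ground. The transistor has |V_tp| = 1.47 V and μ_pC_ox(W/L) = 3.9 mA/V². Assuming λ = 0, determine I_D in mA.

I_D = 0.284 mA

V_SG = V_DD − V_G = 9.07 − 6.92 = 2.15 V, so V_ov = 2.15 − 1.47 = 0.68 V.
Assume saturation: I_D = ½ k_p V_ov² = 0.5 × 3.9 × 0.68² = 0.902 mA, giving V_SD = V_DD − I_D R_D = 9.07 − 0.902 × 31.5 = -19.3 V.
But -19.3 V < V_ov = 0.68 V, so the device is actually in triode.
In triode I_D = k_p[V_ov V_SD − ½ V_SD²] and I_D = (V_DD − V_SD)/R_D. Equating: 61.4 V_SD² − 84.54 V_SD + 9.07 = 0, giving V_SD = 0.117 V (the root below V_ov).
I_D = (9.07 − 0.117) / 31.5 = 0.284 mA.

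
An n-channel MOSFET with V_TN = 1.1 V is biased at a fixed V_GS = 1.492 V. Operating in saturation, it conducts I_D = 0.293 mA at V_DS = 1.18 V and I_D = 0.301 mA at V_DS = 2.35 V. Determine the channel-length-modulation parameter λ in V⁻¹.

λ = 0.0240 V⁻¹

With V_GS fixed, I_D ∝ (1 + λ V_DS) in saturation, so I_D2/I_D1 = (1 + λ V_DS2)/(1 + λ V_DS1).
0.301/0.293 = 1.027 = (1 + 2.35 λ)/(1 + 1.18 λ).
Solving: λ (I_D1 V_DS2 − I_D2 V_DS1) = I_D2 − I_D1, so λ = (0.301 − 0.293) / (0.293 × 2.35 − 0.301 × 1.18) = 0.008 / 0.333 = 0.024 V⁻¹.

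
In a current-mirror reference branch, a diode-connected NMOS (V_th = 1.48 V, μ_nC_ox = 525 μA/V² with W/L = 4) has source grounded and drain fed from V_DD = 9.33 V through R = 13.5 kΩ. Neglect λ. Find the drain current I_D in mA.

I_D = 0.529 mA

With gate tied to drain, V_GS = V_DS ≥ V_GS − V_th, so the device is in saturation.
k_n = μ_nC_ox · (W/L) = 2.1 mA/V².
KCL at the drain: ½ k_n (V_GS − V_th)² = (V_DD − V_GS)/R.
Let x = V_GS − 1.48. Then 14.2 x² + x − 7.85 = 0, giving x = 0.71 V (positive root), so V_GS = 2.19 V.
I_D = (V_DD − V_GS)/R = (9.33 − 2.19) / 13.5 = 0.529 mA.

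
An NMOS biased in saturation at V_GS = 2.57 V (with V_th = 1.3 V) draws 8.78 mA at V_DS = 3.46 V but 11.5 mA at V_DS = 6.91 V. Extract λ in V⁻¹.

With V_GS fixed, I_D ∝ (1 + λ V_DS) in saturation, so I_D2/I_D1 = (1 + λ V_DS2)/(1 + λ V_DS1).
11.5/8.78 = 1.31 = (1 + 6.91 λ)/(1 + 3.46 λ).
Solving: λ (I_D1 V_DS2 − I_D2 V_DS1) = I_D2 − I_D1, so λ = (11.5 − 8.78) / (8.78 × 6.91 − 11.5 × 3.46) = 2.72 / 20.9 = 0.13 V⁻¹.

λ = 0.130 V⁻¹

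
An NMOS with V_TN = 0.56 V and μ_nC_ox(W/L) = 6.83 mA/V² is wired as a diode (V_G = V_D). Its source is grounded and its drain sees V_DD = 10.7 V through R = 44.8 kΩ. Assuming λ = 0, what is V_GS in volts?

V_GS = 0.814 V

With gate tied to drain, V_GS = V_DS ≥ V_GS − V_TN, so the device is in saturation.
KCL at the drain: ½ k_n (V_GS − V_TN)² = (V_DD − V_GS)/R.
Let x = V_GS − 0.56. Then 153 x² + x − 10.14 = 0, giving x = 0.254 V (positive root), so V_GS = 0.814 V.
I_D = (V_DD − V_GS)/R = (10.7 − 0.814) / 44.8 = 0.221 mA.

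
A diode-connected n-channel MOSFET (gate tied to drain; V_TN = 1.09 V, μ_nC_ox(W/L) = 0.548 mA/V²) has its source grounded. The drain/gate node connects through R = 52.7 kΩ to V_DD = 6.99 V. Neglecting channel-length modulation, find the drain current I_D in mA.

I_D = 0.100 mA

With gate tied to drain, V_GS = V_DS ≥ V_GS − V_TN, so the device is in saturation.
KCL at the drain: ½ k_n (V_GS − V_TN)² = (V_DD − V_GS)/R.
Let x = V_GS − 1.09. Then 14.4 x² + x − 5.9 = 0, giving x = 0.606 V (positive root), so V_GS = 1.7 V.
I_D = (V_DD − V_GS)/R = (6.99 − 1.7) / 52.7 = 0.1 mA.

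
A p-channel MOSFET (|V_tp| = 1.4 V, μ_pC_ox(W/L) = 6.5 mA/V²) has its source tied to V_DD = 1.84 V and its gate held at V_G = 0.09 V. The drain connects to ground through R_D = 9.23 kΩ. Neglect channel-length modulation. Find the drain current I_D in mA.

V_SG = V_DD − V_G = 1.84 − 0.09 = 1.75 V, so V_ov = 1.75 − 1.4 = 0.35 V.
Assume saturation: I_D = ½ k_p V_ov² = 0.5 × 6.5 × 0.35² = 0.398 mA, giving V_SD = V_DD − I_D R_D = 1.84 − 0.398 × 9.23 = -1.83 V.
But -1.83 V < V_ov = 0.35 V, so the device is actually in triode.
In triode I_D = k_p[V_ov V_SD − ½ V_SD²] and I_D = (V_DD − V_SD)/R_D. Equating: 30 V_SD² − 22 V_SD + 1.84 = 0, giving V_SD = 0.0963 V (the root below V_ov).
I_D = (1.84 − 0.0963) / 9.23 = 0.189 mA.

I_D = 0.189 mA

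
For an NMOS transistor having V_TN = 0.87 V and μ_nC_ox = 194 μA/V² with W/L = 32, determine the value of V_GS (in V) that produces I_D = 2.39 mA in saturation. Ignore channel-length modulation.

k_n = μ_nC_ox · (W/L) = 6.208 mA/V².
In saturation I_D = ½ k_n (V_GS − V_TN)², so V_GS − V_TN = √(2 I_D / k_n) = √(2 × 2.39 / 6.208) = 0.877 V.
V_GS = 0.87 + 0.877 = 1.75 V.

V_GS = 1.75 V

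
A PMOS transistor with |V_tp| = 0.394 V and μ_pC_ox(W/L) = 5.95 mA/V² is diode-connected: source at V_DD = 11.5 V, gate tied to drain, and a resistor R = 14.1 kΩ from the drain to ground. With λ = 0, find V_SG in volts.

With gate tied to drain, V_SG = V_SD ≥ V_SG − |V_tp|, so the device is in saturation.
KCL at the drain: ½ k_p (V_SG − |V_tp|)² = (V_DD − V_SG)/R.
Let x = V_SG − 0.394. Then 41.9 x² + x − 11.11 = 0, giving x = 0.503 V (positive root), so V_SG = 0.897 V.
I_D = (V_DD − V_SG)/R = (11.5 − 0.897) / 14.1 = 0.752 mA.

V_SG = 0.897 V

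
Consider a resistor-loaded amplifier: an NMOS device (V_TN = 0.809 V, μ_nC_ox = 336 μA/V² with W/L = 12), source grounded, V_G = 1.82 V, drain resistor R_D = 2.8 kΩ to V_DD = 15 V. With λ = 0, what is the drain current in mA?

V_GS = V_G = 1.82 V, so V_ov = 1.82 − 0.809 = 1.01 V.
k_n = μ_nC_ox · (W/L) = 4.032 mA/V².
Assume saturation: I_D = ½ k_n V_ov² = 0.5 × 4.032 × 1.01² = 2.06 mA, giving V_DS = V_DD − I_D R_D = 15 − 2.06 × 2.8 = 9.23 V.
V_DS = 9.23 V ≥ V_ov = 1.01 V, confirming saturation.

I_D = 2.06 mA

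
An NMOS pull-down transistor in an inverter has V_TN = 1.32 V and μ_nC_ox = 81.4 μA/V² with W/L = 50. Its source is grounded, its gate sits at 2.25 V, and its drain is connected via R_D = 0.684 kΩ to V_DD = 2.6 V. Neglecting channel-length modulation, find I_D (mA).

I_D = 1.76 mA

V_GS = V_G = 2.25 V, so V_ov = 2.25 − 1.32 = 0.93 V.
k_n = μ_nC_ox · (W/L) = 4.07 mA/V².
Assume saturation: I_D = ½ k_n V_ov² = 0.5 × 4.07 × 0.93² = 1.76 mA, giving V_DS = V_DD − I_D R_D = 2.6 − 1.76 × 0.684 = 1.4 V.
V_DS = 1.4 V ≥ V_ov = 0.93 V, confirming saturation.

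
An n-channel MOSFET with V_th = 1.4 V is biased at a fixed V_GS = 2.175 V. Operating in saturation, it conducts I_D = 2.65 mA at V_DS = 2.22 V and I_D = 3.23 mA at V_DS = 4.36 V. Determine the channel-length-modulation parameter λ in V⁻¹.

With V_GS fixed, I_D ∝ (1 + λ V_DS) in saturation, so I_D2/I_D1 = (1 + λ V_DS2)/(1 + λ V_DS1).
3.23/2.65 = 1.219 = (1 + 4.36 λ)/(1 + 2.22 λ).
Solving: λ (I_D1 V_DS2 − I_D2 V_DS1) = I_D2 − I_D1, so λ = (3.23 − 2.65) / (2.65 × 4.36 − 3.23 × 2.22) = 0.58 / 4.38 = 0.132 V⁻¹.

λ = 0.132 V⁻¹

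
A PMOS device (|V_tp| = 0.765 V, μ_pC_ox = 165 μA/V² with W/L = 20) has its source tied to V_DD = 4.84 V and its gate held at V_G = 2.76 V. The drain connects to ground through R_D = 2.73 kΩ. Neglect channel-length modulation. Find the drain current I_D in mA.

V_SG = V_DD − V_G = 4.84 − 2.76 = 2.08 V, so V_ov = 2.08 − 0.765 = 1.31 V.
k_p = μ_pC_ox · (W/L) = 3.3 mA/V².
Assume saturation: I_D = ½ k_p V_ov² = 0.5 × 3.3 × 1.31² = 2.85 mA, giving V_SD = V_DD − I_D R_D = 4.84 − 2.85 × 2.73 = -2.95 V.
But -2.95 V < V_ov = 1.31 V, so the device is actually in triode.
In triode I_D = k_p[V_ov V_SD − ½ V_SD²] and I_D = (V_DD − V_SD)/R_D. Equating: 4.5 V_SD² − 12.85 V_SD + 4.84 = 0, giving V_SD = 0.447 V (the root below V_ov).
I_D = (4.84 − 0.447) / 2.73 = 1.61 mA.

I_D = 1.61 mA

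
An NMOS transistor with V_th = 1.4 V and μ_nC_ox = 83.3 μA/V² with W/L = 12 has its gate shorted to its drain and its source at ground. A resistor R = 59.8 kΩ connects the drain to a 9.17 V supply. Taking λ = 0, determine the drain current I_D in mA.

I_D = 0.122 mA

With gate tied to drain, V_GS = V_DS ≥ V_GS − V_th, so the device is in saturation.
k_n = μ_nC_ox · (W/L) = 0.9996 mA/V².
KCL at the drain: ½ k_n (V_GS − V_th)² = (V_DD − V_GS)/R.
Let x = V_GS − 1.4. Then 29.9 x² + x − 7.77 = 0, giving x = 0.493 V (positive root), so V_GS = 1.89 V.
I_D = (V_DD − V_GS)/R = (9.17 − 1.89) / 59.8 = 0.122 mA.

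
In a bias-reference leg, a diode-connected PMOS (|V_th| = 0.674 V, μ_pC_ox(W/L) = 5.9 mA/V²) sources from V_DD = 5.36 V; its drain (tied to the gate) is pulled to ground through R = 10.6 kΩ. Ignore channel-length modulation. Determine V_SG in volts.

V_SG = 1.05 V

With gate tied to drain, V_SG = V_SD ≥ V_SG − |V_th|, so the device is in saturation.
KCL at the drain: ½ k_p (V_SG − |V_th|)² = (V_DD − V_SG)/R.
Let x = V_SG − 0.674. Then 31.3 x² + x − 4.686 = 0, giving x = 0.371 V (positive root), so V_SG = 1.05 V.
I_D = (V_DD − V_SG)/R = (5.36 − 1.05) / 10.6 = 0.407 mA.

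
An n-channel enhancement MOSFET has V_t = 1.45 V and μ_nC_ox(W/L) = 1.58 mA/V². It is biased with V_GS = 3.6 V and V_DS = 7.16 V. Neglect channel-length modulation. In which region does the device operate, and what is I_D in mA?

V_ov = V_GS − V_t = 3.6 − 1.45 = 2.15 V.
Since V_DS = 7.16 V ≥ V_ov = 2.15 V, the device is in saturation.
I_D = ½ k_n V_ov² = 0.5 × 1.58 × 2.15² = 3.65 mA.

Saturation; I_D = 3.65 mA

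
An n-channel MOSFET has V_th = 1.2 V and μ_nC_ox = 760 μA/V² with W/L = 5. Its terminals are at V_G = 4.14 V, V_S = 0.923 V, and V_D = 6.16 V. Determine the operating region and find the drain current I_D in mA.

V_GS = V_G − V_S = 4.14 − 0.923 = 3.22 V; V_DS = V_D − V_S = 6.16 − 0.923 = 5.24 V.
k_n = μ_nC_ox · (W/L) = 3.8 mA/V².
V_ov = V_GS − V_th = 3.22 − 1.2 = 2.02 V.
Since V_DS = 5.24 V ≥ V_ov = 2.02 V, the device is in saturation.
I_D = ½ k_n V_ov² = 0.5 × 3.8 × 2.02² = 7.73 mA.

Saturation; I_D = 7.73 mA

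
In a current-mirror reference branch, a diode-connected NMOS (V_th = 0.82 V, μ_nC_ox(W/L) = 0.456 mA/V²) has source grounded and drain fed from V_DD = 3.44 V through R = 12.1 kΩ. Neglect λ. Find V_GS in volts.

With gate tied to drain, V_GS = V_DS ≥ V_GS − V_th, so the device is in saturation.
KCL at the drain: ½ k_n (V_GS − V_th)² = (V_DD − V_GS)/R.
Let x = V_GS − 0.82. Then 2.76 x² + x − 2.62 = 0, giving x = 0.81 V (positive root), so V_GS = 1.63 V.
I_D = (V_DD − V_GS)/R = (3.44 − 1.63) / 12.1 = 0.15 mA.

V_GS = 1.63 V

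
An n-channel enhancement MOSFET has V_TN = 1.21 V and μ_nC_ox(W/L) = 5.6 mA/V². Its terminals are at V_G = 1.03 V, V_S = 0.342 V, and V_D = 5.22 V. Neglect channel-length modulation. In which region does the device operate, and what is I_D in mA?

Cutoff; I_D = 0 mA

V_GS = V_G − V_S = 1.03 − 0.342 = 0.688 V; V_DS = V_D − V_S = 5.22 − 0.342 = 4.88 V.
V_GS = 0.688 V < V_TN = 1.21 V, so the transistor is in cutoff.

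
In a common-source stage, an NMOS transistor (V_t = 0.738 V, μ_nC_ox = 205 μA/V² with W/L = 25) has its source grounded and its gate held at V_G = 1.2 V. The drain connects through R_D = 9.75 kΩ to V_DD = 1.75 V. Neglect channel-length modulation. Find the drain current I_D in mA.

I_D = 0.171 mA

V_GS = V_G = 1.2 V, so V_ov = 1.2 − 0.738 = 0.462 V.
k_n = μ_nC_ox · (W/L) = 5.125 mA/V².
Assume saturation: I_D = ½ k_n V_ov² = 0.5 × 5.125 × 0.462² = 0.547 mA, giving V_DS = V_DD − I_D R_D = 1.75 − 0.547 × 9.75 = -3.58 V.
But -3.58 V < V_ov = 0.462 V, so the device is actually in triode.
In triode I_D = k_n[V_ov V_DS − ½ V_DS²] and I_D = (V_DD − V_DS)/R_D. Equating: 25 V_DS² − 24.09 V_DS + 1.75 = 0, giving V_DS = 0.0792 V (the root below V_ov).
I_D = (1.75 − 0.0792) / 9.75 = 0.171 mA.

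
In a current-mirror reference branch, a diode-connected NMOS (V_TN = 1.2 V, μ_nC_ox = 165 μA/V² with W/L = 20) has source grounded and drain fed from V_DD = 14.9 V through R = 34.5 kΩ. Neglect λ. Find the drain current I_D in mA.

With gate tied to drain, V_GS = V_DS ≥ V_GS − V_TN, so the device is in saturation.
k_n = μ_nC_ox · (W/L) = 3.3 mA/V².
KCL at the drain: ½ k_n (V_GS − V_TN)² = (V_DD − V_GS)/R.
Let x = V_GS − 1.2. Then 56.9 x² + x − 13.7 = 0, giving x = 0.482 V (positive root), so V_GS = 1.68 V.
I_D = (V_DD − V_GS)/R = (14.9 − 1.68) / 34.5 = 0.383 mA.

I_D = 0.383 mA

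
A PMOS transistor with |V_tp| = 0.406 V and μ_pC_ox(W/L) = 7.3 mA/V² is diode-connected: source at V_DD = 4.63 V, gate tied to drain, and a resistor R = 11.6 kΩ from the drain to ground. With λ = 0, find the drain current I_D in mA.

I_D = 0.338 mA

With gate tied to drain, V_SG = V_SD ≥ V_SG − |V_tp|, so the device is in saturation.
KCL at the drain: ½ k_p (V_SG − |V_tp|)² = (V_DD − V_SG)/R.
Let x = V_SG − 0.406. Then 42.3 x² + x − 4.224 = 0, giving x = 0.304 V (positive root), so V_SG = 0.71 V.
I_D = (V_DD − V_SG)/R = (4.63 − 0.71) / 11.6 = 0.338 mA.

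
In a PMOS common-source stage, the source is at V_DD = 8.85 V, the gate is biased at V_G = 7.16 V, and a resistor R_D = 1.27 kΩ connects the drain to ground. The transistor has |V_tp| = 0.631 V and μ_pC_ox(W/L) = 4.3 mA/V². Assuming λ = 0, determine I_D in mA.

V_SG = V_DD − V_G = 8.85 − 7.16 = 1.69 V, so V_ov = 1.69 − 0.631 = 1.06 V.
Assume saturation: I_D = ½ k_p V_ov² = 0.5 × 4.3 × 1.06² = 2.41 mA, giving V_SD = V_DD − I_D R_D = 8.85 − 2.41 × 1.27 = 5.79 V.
V_SD = 5.79 V ≥ V_ov = 1.06 V, confirming saturation.

I_D = 2.41 mA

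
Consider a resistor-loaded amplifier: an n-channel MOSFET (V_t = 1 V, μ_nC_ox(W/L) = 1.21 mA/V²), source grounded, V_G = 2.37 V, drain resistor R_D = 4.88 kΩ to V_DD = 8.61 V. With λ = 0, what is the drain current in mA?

I_D = 1.14 mA

V_GS = V_G = 2.37 V, so V_ov = 2.37 − 1 = 1.37 V.
Assume saturation: I_D = ½ k_n V_ov² = 0.5 × 1.21 × 1.37² = 1.14 mA, giving V_DS = V_DD − I_D R_D = 8.61 − 1.14 × 4.88 = 3.07 V.
V_DS = 3.07 V ≥ V_ov = 1.37 V, confirming saturation.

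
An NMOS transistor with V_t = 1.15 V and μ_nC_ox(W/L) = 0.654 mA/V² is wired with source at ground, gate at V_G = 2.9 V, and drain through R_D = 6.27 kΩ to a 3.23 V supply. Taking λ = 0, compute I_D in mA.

V_GS = V_G = 2.9 V, so V_ov = 2.9 − 1.15 = 1.75 V.
Assume saturation: I_D = ½ k_n V_ov² = 0.5 × 0.654 × 1.75² = 1 mA, giving V_DS = V_DD − I_D R_D = 3.23 − 1 × 6.27 = -3.05 V.
But -3.05 V < V_ov = 1.75 V, so the device is actually in triode.
In triode I_D = k_n[V_ov V_DS − ½ V_DS²] and I_D = (V_DD − V_DS)/R_D. Equating: 2.05 V_DS² − 8.176 V_DS + 3.23 = 0, giving V_DS = 0.445 V (the root below V_ov).
I_D = (3.23 − 0.445) / 6.27 = 0.444 mA.

I_D = 0.444 mA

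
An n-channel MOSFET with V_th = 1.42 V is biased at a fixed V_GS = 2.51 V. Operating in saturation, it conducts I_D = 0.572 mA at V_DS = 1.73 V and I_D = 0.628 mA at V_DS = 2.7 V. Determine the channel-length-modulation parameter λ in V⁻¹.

With V_GS fixed, I_D ∝ (1 + λ V_DS) in saturation, so I_D2/I_D1 = (1 + λ V_DS2)/(1 + λ V_DS1).
0.628/0.572 = 1.098 = (1 + 2.7 λ)/(1 + 1.73 λ).
Solving: λ (I_D1 V_DS2 − I_D2 V_DS1) = I_D2 − I_D1, so λ = (0.628 − 0.572) / (0.572 × 2.7 − 0.628 × 1.73) = 0.056 / 0.458 = 0.122 V⁻¹.

λ = 0.122 V⁻¹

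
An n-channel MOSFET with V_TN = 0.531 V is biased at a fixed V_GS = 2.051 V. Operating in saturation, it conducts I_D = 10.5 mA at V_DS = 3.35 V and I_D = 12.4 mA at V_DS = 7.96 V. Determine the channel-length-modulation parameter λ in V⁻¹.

With V_GS fixed, I_D ∝ (1 + λ V_DS) in saturation, so I_D2/I_D1 = (1 + λ V_DS2)/(1 + λ V_DS1).
12.4/10.5 = 1.181 = (1 + 7.96 λ)/(1 + 3.35 λ).
Solving: λ (I_D1 V_DS2 − I_D2 V_DS1) = I_D2 − I_D1, so λ = (12.4 − 10.5) / (10.5 × 7.96 − 12.4 × 3.35) = 1.9 / 42 = 0.0452 V⁻¹.

λ = 0.0452 V⁻¹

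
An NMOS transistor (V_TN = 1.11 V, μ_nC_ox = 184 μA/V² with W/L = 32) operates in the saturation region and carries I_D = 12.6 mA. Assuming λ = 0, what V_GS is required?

k_n = μ_nC_ox · (W/L) = 5.888 mA/V².
In saturation I_D = ½ k_n (V_GS − V_TN)², so V_GS − V_TN = √(2 I_D / k_n) = √(2 × 12.6 / 5.888) = 2.07 V.
V_GS = 1.11 + 2.07 = 3.18 V.

V_GS = 3.18 V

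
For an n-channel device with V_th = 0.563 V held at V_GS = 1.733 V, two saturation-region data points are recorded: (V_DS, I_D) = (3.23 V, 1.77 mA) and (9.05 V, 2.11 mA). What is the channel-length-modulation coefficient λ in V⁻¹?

λ = 0.0369 V⁻¹

With V_GS fixed, I_D ∝ (1 + λ V_DS) in saturation, so I_D2/I_D1 = (1 + λ V_DS2)/(1 + λ V_DS1).
2.11/1.77 = 1.192 = (1 + 9.05 λ)/(1 + 3.23 λ).
Solving: λ (I_D1 V_DS2 − I_D2 V_DS1) = I_D2 − I_D1, so λ = (2.11 − 1.77) / (1.77 × 9.05 − 2.11 × 3.23) = 0.34 / 9.2 = 0.0369 V⁻¹.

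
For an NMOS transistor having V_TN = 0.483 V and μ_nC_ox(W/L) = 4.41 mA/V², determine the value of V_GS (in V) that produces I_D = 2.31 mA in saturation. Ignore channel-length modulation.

V_GS = 1.51 V

In saturation I_D = ½ k_n (V_GS − V_TN)², so V_GS − V_TN = √(2 I_D / k_n) = √(2 × 2.31 / 4.41) = 1.02 V.
V_GS = 0.483 + 1.02 = 1.51 V.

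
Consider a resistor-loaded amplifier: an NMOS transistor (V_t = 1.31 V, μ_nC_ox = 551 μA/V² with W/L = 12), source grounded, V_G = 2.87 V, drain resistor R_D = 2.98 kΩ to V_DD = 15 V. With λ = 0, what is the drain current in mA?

V_GS = V_G = 2.87 V, so V_ov = 2.87 − 1.31 = 1.56 V.
k_n = μ_nC_ox · (W/L) = 6.612 mA/V².
Assume saturation: I_D = ½ k_n V_ov² = 0.5 × 6.612 × 1.56² = 8.05 mA, giving V_DS = V_DD − I_D R_D = 15 − 8.05 × 2.98 = -8.98 V.
But -8.98 V < V_ov = 1.56 V, so the device is actually in triode.
In triode I_D = k_n[V_ov V_DS − ½ V_DS²] and I_D = (V_DD − V_DS)/R_D. Equating: 9.85 V_DS² − 31.74 V_DS + 15 = 0, giving V_DS = 0.575 V (the root below V_ov).
I_D = (15 − 0.575) / 2.98 = 4.84 mA.

I_D = 4.84 mA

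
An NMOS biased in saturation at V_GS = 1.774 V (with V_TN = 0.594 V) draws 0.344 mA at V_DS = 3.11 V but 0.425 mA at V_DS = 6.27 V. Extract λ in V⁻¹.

λ = 0.0970 V⁻¹

With V_GS fixed, I_D ∝ (1 + λ V_DS) in saturation, so I_D2/I_D1 = (1 + λ V_DS2)/(1 + λ V_DS1).
0.425/0.344 = 1.235 = (1 + 6.27 λ)/(1 + 3.11 λ).
Solving: λ (I_D1 V_DS2 − I_D2 V_DS1) = I_D2 − I_D1, so λ = (0.425 − 0.344) / (0.344 × 6.27 − 0.425 × 3.11) = 0.081 / 0.835 = 0.097 V⁻¹.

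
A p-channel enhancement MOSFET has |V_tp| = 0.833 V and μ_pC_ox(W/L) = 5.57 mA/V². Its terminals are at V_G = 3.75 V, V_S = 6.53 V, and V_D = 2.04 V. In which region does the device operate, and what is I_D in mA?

V_SG = V_S − V_G = 6.53 − 3.75 = 2.78 V; V_SD = V_S − V_D = 6.53 − 2.04 = 4.49 V.
V_ov = V_SG − |V_tp| = 2.78 − 0.833 = 1.95 V.
Since V_SD = 4.49 V ≥ V_ov = 1.95 V, the device is in saturation.
I_D = ½ k_p V_ov² = 0.5 × 5.57 × 1.95² = 10.6 mA.

Saturation; I_D = 10.6 mA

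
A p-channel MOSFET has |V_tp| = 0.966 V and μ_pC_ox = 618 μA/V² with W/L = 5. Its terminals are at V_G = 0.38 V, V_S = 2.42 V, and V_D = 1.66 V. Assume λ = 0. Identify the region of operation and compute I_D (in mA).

Triode; I_D = 1.63 mA

V_SG = V_S − V_G = 2.42 − 0.38 = 2.04 V; V_SD = V_S − V_D = 2.42 − 1.66 = 0.76 V.
k_p = μ_pC_ox · (W/L) = 3.09 mA/V².
V_ov = V_SG − |V_tp| = 2.04 − 0.966 = 1.07 V.
Since V_SD = 0.76 V < V_ov = 1.07 V, the device is in the triode region.
I_D = k_p [V_ov · V_SD − ½ V_SD²] = 3.09 × [1.07 × 0.76 − 0.5 × 0.76²] = 1.63 mA.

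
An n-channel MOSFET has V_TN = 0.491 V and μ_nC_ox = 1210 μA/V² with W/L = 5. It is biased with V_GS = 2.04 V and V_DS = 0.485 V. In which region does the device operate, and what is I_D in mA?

k_n = μ_nC_ox · (W/L) = 6.05 mA/V².
V_ov = V_GS − V_TN = 2.04 − 0.491 = 1.55 V.
Since V_DS = 0.485 V < V_ov = 1.55 V, the device is in the triode region.
I_D = k_n [V_ov · V_DS − ½ V_DS²] = 6.05 × [1.55 × 0.485 − 0.5 × 0.485²] = 3.83 mA.

Triode; I_D = 3.83 mA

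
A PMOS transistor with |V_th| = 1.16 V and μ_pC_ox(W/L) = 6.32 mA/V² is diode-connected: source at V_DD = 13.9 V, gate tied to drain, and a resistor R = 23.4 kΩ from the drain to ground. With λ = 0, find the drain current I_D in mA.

With gate tied to drain, V_SG = V_SD ≥ V_SG − |V_th|, so the device is in saturation.
KCL at the drain: ½ k_p (V_SG − |V_th|)² = (V_DD − V_SG)/R.
Let x = V_SG − 1.16. Then 73.9 x² + x − 12.74 = 0, giving x = 0.408 V (positive root), so V_SG = 1.57 V.
I_D = (V_DD − V_SG)/R = (13.9 − 1.57) / 23.4 = 0.527 mA.

I_D = 0.527 mA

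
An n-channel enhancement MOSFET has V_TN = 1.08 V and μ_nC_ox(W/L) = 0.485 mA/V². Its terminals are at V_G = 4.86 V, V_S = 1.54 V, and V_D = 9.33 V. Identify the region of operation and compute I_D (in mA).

Saturation; I_D = 1.22 mA

V_GS = V_G − V_S = 4.86 − 1.54 = 3.32 V; V_DS = V_D − V_S = 9.33 − 1.54 = 7.79 V.
V_ov = V_GS − V_TN = 3.32 − 1.08 = 2.24 V.
Since V_DS = 7.79 V ≥ V_ov = 2.24 V, the device is in saturation.
I_D = ½ k_n V_ov² = 0.5 × 0.485 × 2.24² = 1.22 mA.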